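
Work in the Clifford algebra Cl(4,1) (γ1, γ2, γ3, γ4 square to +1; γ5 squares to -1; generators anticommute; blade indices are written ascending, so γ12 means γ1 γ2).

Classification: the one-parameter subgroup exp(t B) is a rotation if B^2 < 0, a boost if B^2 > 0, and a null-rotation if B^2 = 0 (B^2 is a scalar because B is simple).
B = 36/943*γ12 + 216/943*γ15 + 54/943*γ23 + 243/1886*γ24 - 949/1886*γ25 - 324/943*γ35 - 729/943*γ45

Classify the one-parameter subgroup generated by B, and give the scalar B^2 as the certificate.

B^2 term by term: the squares give (36/943)^2*(γ12)^2 + (216/943)^2*(γ15)^2 + (54/943)^2*(γ23)^2 + (243/1886)^2*(γ24)^2 + (-949/1886)^2*(γ25)^2 + (-324/943)^2*(γ35)^2 + (-729/943)^2*(γ45)^2 = 1296/889249*(-1) + 46656/889249*(+1) + 2916/889249*(-1) + 59049/3556996*(-1) + 900601/3556996*(+1) + 104976/889249*(+1) + 531441/889249*(+1) = 1 (each basis 2-blade squares to minus the product of its generators' squares); cross terms between blades sharing an index anticommute and cancel; the commuting (index-disjoint) pairs give grade-4 terms 2*c*c'*(blade product), which cancel blade by blade — γ1235: -23328/889249 + 23328/889249 = 0; γ1245: -52488/889249 + 52488/889249 = 0; γ2345: -78732/889249 + 78732/889249 = 0 — confirming B is simple. So B^2 = 1.
Answer: boost, certificate B^2 = 1. B^2 = 1 is basis-independent, so its sign is the whole story.


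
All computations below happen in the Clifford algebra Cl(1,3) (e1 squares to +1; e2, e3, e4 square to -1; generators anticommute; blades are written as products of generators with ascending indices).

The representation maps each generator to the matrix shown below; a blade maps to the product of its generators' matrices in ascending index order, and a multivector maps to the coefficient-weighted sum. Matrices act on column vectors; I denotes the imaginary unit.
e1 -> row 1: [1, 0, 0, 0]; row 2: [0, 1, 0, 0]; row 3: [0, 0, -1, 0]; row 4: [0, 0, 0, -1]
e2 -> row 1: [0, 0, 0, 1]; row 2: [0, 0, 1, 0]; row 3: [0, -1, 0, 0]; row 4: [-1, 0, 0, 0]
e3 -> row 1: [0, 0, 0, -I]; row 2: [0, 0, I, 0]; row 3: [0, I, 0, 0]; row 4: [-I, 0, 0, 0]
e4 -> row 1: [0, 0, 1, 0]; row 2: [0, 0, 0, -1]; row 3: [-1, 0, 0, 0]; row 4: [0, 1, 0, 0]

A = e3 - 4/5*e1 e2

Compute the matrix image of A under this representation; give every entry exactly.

Bivector images (products of the table entries): rho(e1 e2) = rho(e1)rho(e2) = row 1: [0, 0, 0, 1]; row 2: [0, 0, 1, 0]; row 3: [0, 1, 0, 0]; row 4: [1, 0, 0, 0].
M = (1)*rho(e3) + (-4/5)*rho(e1 e2), summed entrywise:
Answer: row 1: [0, 0, 0, -4/5 - I]; row 2: [0, 0, -4/5 + I, 0]; row 3: [0, -4/5 + I, 0, 0]; row 4: [-4/5 - I, 0, 0, 0]


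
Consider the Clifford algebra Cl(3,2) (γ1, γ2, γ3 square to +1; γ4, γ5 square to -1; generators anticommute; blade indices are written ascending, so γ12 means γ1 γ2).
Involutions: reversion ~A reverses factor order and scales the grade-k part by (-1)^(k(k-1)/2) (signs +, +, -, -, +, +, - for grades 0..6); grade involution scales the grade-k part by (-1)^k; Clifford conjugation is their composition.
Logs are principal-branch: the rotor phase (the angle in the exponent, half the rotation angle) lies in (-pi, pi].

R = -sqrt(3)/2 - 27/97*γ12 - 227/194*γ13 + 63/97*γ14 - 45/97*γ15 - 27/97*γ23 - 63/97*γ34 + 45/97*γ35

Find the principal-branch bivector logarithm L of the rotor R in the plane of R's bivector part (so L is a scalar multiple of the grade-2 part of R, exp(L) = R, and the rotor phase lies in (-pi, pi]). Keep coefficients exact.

The scalar part of R is -sqrt(3)/2, which fixes the principal-branch rotor phase; the unit plane is then the bivector part divided by the sine of that phase, and L is that plane scaled by the phase.
Concretely: cos(phase) = -sqrt(3)/2 gives phase = ±5*pi/6, and since phase/sin(phase) is even the sign is immaterial: L = (phase/sin(phase)) * <R>_2 = (5*pi/3) * <R>_2.
Answer: -45*pi/97*γ12 - 1135*pi/582*γ13 + 105*pi/97*γ14 - 75*pi/97*γ15 - 45*pi/97*γ23 - 105*pi/97*γ34 + 75*pi/97*γ35


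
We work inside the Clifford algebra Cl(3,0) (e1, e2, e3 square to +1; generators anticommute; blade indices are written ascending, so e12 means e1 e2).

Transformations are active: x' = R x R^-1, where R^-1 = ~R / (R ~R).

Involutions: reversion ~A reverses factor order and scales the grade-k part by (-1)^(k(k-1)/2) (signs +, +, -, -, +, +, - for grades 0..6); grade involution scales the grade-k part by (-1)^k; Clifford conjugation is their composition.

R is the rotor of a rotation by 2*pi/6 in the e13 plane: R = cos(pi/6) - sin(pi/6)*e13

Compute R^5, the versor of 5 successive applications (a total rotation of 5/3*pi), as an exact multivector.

Rotor phase runs at HALF the rotation angle; powers of one rotor simply add phase, so after 5 steps in e13 the phase is 5*pi/6 = 5*pi/6 and R^5 = cos(5*pi/6) - sin(5*pi/6)*e13.
cos(5*pi/6) = -sqrt(3)/2 and sin(5*pi/6) = 1/2, so R^5 = -sqrt(3)/2 - 1/2*e13. The net rotation is 5/3*pi; the rotor keeps the half-angle phase exactly.
Answer: -sqrt(3)/2 - 1/2*e13


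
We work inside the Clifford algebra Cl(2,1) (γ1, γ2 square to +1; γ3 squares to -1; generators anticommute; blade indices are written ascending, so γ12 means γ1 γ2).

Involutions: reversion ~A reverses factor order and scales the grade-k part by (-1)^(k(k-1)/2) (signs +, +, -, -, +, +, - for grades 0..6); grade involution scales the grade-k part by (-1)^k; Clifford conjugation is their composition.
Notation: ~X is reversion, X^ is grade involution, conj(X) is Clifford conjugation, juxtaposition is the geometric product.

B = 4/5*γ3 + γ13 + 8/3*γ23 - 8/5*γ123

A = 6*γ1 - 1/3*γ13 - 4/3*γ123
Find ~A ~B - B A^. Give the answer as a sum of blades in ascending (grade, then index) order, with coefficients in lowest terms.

first term: 9/5 - 172/45*γ1 + 4/5*γ2 - 6*γ3 - 88/45*γ12 + 24/5*γ13 + 48/5*γ23 - 16*γ123
second term: -37/15 + 148/45*γ1 - 28/15*γ2 + 6*γ3 - 8/45*γ12 + 24/5*γ13 + 48/5*γ23 - 16*γ123
Answer: 64/15 - 64/9*γ1 + 8/3*γ2 - 12*γ3 - 16/9*γ12


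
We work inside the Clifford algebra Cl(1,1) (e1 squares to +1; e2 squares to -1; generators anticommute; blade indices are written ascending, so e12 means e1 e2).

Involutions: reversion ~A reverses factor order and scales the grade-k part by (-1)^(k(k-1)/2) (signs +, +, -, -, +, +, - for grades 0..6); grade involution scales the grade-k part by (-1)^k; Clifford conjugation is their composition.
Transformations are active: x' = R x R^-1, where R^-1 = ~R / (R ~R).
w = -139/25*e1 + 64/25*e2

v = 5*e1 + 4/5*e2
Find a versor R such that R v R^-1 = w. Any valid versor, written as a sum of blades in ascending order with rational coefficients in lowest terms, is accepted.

Reasoning: v^2 = w^2 = 609/25 since conjugation preserves the quadratic form; R = v + w = -14/25*e1 + 84/25*e2 is then valid when invertible, keeping its own part and reversing (v - w)/2.
Answer: -14/25*e1 + 84/25*e2


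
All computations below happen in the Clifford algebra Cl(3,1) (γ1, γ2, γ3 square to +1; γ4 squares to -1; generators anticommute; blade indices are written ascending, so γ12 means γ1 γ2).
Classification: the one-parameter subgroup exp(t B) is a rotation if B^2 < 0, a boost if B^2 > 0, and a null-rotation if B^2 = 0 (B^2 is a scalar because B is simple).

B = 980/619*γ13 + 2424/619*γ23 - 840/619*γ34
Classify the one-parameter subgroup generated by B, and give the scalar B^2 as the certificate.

B^2 term by term: the squares give (980/619)^2*(γ13)^2 + (2424/619)^2*(γ23)^2 + (-840/619)^2*(γ34)^2 = 960400/383161*(-1) + 5875776/383161*(-1) + 705600/383161*(+1) = -16 (each basis 2-blade squares to minus the product of its generators' squares); cross terms between blades sharing an index anticommute and cancel. So B^2 = -16.
Answer: rotation, certificate B^2 = -16. Because -16 is invariant under every versor sandwich, the classification follows from its sign alone.


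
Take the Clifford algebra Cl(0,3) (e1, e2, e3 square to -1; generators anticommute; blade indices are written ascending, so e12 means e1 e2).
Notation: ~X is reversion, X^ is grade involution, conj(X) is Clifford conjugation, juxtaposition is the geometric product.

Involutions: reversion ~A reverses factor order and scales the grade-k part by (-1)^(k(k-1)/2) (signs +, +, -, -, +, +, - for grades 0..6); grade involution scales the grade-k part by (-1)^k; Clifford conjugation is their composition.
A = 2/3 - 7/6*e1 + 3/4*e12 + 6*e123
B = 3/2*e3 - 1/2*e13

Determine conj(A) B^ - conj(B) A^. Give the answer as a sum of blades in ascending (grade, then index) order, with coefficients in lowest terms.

first term: -3*e2 - 5/12*e3 + 9*e12 - 25/12*e13 + 3/8*e23 + 9/8*e123
second term: -3*e2 - 5/12*e3 - 9*e12 + 25/12*e13 - 3/8*e23 - 9/8*e123
Answer: 18*e12 - 25/6*e13 + 3/4*e23 + 9/4*e123


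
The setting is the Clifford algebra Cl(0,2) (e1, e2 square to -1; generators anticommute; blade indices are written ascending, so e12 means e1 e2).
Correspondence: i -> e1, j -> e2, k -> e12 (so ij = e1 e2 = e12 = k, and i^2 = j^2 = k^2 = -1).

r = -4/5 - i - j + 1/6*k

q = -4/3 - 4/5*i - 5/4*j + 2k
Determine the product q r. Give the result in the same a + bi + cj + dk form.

In blades: q = -4/3 - 4/5*e1 - 5/4*e2 + 2*e12, r = -4/5 - e1 - e2 + 1/6*e12.
Distribute q over r term by term (generator squares from the signature, products reordered to ascending indices): (-4/3)*r = 16/15 + 4/3*e1 + 4/3*e2 - 2/9*e12; (-4/5*e1)*r = -4/5 + 16/25*e1 + 2/15*e2 + 4/5*e12; (-5/4*e2)*r = -5/4 - 5/24*e1 + e2 - 5/4*e12; (2*e12)*r = -1/3 + 2*e1 - 2*e2 - 8/5*e12.
Sum: -79/60 + 753/200*e1 + 7/15*e2 - 409/180*e12; translating back through the correspondence:
Answer: -79/60 + 753/200*i + 7/15*j - 409/180*k


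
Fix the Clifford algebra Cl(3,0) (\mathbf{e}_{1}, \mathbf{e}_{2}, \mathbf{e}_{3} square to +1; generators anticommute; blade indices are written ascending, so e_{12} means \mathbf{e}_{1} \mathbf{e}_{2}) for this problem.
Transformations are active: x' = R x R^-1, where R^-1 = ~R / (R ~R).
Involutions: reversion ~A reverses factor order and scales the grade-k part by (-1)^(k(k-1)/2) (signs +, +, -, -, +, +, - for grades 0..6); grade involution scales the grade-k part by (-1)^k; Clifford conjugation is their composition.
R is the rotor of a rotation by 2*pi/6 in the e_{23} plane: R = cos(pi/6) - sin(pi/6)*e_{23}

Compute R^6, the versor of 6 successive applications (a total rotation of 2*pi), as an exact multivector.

Rotor phase runs at HALF the rotation angle; powers of one rotor simply add phase, so after 6 steps in e_{23} the phase is 6*pi/6 = \pi and R^6 = cos(\pi) - sin(\pi)*e_{23}.
cos(\pi) = -1 and sin(\pi) = 0, so R^6 = -1. The total rotation 2*pi is 1 full turn, so every vector returns to itself, yet the rotor is -1, on the OTHER sheet of the double cover (an odd number of 2*pi turns).
Answer: -1


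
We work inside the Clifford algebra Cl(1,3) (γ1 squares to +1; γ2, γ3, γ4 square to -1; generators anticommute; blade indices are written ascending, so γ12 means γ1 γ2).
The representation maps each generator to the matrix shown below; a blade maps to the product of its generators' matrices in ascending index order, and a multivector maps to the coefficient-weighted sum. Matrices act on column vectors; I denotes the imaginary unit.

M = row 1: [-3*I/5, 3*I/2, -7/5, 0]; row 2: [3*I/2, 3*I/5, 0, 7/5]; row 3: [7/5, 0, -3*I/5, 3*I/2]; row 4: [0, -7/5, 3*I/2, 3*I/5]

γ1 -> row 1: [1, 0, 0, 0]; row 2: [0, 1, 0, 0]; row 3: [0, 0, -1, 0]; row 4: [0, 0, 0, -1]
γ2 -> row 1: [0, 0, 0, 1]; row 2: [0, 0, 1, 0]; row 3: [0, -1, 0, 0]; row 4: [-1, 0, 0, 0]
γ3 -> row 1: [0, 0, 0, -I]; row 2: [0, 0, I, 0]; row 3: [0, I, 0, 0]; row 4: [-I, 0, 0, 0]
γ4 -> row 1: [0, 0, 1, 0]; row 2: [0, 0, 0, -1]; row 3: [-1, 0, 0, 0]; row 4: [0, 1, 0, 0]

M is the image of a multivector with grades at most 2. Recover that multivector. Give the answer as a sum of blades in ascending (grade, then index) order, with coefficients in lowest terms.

Method: the blade images are trace-orthogonal — tr(rho(e_A) rho(e_B)^-1) = 4 if A = B and 0 otherwise — and rho(e_A)^-1 = (e_A)^2 * rho(e_A) with (e_A)^2 = +1 or -1, so the coefficient of e_A in the preimage is (e_A)^2 * tr(M rho(e_A))/4.
Nonzero projections over blades of grade <= 2: γ4: (γ4)^2 = -1, tr(M rho(γ4)) = 28/5, coefficient -7/5; γ23: (γ23)^2 = -1, tr(M rho(γ23)) = -12/5, coefficient 3/5; γ34: (γ34)^2 = -1, tr(M rho(γ34)) = 6, coefficient -3/2. Every other blade of grade <= 2 projects to 0.
Answer: -7/5*γ4 + 3/5*γ23 - 3/2*γ34


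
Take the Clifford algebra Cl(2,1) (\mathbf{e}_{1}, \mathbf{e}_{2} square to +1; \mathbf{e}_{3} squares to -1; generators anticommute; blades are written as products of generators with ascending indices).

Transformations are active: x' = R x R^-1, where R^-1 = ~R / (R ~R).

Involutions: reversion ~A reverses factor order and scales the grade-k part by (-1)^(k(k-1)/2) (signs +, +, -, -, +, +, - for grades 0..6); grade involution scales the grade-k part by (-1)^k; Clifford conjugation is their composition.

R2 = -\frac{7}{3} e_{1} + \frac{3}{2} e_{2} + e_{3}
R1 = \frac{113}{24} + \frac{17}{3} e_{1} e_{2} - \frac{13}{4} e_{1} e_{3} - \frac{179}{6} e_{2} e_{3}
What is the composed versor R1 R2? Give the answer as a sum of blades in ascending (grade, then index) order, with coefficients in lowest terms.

Distribute over the terms of R2 (each basis-blade product reordered to ascending indices, repeated generators contracted through their squares):
R1 (-\frac{7}{3} e_{1}) = -\frac{791}{72} e_{1} + \frac{119}{9} e_{2} - \frac{91}{12} e_{3} + \frac{1253}{18} e_{1} e_{2} e_{3}
R1 (\frac{3}{2} e_{2}) = \frac{17}{2} e_{1} + \frac{113}{16} e_{2} + \frac{179}{4} e_{3} + \frac{39}{8} e_{1} e_{2} e_{3}
R1 (e_{3}) = \frac{13}{4} e_{1} + \frac{179}{6} e_{2} + \frac{113}{24} e_{3} + \frac{17}{3} e_{1} e_{2} e_{3}
Summing the partial products and collecting blades:
Answer: \frac{55}{72} e_{1} + \frac{7217}{144} e_{2} + \frac{335}{8} e_{3} + \frac{5771}{72} e_{1} e_{2} e_{3}


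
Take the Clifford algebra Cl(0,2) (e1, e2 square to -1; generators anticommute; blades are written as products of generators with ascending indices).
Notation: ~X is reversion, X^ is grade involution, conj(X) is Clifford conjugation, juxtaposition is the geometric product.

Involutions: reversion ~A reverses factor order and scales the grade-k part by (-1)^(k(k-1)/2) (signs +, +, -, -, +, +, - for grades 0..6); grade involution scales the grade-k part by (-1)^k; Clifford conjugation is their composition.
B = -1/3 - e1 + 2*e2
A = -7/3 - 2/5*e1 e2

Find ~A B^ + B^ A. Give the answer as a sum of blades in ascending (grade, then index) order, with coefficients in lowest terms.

first term: 7/9 - 23/15*e1 + 76/15*e2 - 2/15*e1 e2
second term: 7/9 - 23/15*e1 + 76/15*e2 + 2/15*e1 e2
Answer: 14/9 - 46/15*e1 + 152/15*e2


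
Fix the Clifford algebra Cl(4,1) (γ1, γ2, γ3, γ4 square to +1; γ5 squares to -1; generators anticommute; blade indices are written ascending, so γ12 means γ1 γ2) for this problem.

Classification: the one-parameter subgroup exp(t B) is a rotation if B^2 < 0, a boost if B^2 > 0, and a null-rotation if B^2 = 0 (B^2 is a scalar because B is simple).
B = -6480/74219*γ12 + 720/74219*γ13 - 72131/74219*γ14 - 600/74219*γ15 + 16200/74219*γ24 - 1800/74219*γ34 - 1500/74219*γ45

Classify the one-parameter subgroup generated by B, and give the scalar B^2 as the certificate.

B^2 term by term: the squares give (-6480/74219)^2*(γ12)^2 + (720/74219)^2*(γ13)^2 + (-72131/74219)^2*(γ14)^2 + (-600/74219)^2*(γ15)^2 + (16200/74219)^2*(γ24)^2 + (-1800/74219)^2*(γ34)^2 + (-1500/74219)^2*(γ45)^2 = 41990400/5508459961*(-1) + 518400/5508459961*(-1) + 5202881161/5508459961*(-1) + 360000/5508459961*(+1) + 262440000/5508459961*(-1) + 3240000/5508459961*(-1) + 2250000/5508459961*(+1) = -1 (each basis 2-blade squares to minus the product of its generators' squares); cross terms between blades sharing an index anticommute and cancel; the commuting (index-disjoint) pairs give grade-4 terms 2*c*c'*(blade product), which cancel blade by blade — γ1234: 23328000/5508459961 - 23328000/5508459961 = 0; γ1245: 19440000/5508459961 - 19440000/5508459961 = 0; γ1345: -2160000/5508459961 + 2160000/5508459961 = 0 — confirming B is simple. So B^2 = -1.
Answer: rotation, certificate B^2 = -1. B^2 = -1 is basis-independent, so its sign is the whole story.


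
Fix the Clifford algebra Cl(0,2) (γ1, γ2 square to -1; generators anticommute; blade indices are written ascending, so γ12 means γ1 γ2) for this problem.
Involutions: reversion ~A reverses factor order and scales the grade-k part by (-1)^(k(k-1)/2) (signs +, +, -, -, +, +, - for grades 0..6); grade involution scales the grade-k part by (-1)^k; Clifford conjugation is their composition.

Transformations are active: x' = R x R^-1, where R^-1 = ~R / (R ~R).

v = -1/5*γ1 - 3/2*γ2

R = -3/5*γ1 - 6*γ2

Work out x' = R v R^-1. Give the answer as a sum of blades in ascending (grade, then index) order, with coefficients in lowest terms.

~R = -3/5*γ1 - 6*γ2, and R ~R = -909/25, so R^-1 = ~R / (-909/25).
R v = -228/25 - 3/10*γ12
Answer: -51/505*γ1 - 305/202*γ2


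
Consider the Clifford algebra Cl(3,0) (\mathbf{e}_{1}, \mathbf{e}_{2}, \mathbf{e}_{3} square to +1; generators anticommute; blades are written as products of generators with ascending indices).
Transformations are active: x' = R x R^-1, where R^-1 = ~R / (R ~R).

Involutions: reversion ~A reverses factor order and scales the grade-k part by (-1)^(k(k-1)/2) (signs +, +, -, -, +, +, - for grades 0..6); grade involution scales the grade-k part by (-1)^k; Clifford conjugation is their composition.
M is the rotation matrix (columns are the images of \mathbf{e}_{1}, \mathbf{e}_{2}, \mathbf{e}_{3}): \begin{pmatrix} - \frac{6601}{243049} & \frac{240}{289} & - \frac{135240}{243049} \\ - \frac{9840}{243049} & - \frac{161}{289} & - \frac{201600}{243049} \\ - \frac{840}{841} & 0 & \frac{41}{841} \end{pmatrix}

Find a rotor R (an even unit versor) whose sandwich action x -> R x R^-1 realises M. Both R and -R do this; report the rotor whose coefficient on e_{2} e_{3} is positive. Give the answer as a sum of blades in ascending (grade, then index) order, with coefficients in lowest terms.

Method: write R = a + b12*e_{1} e_{2} + b13*e_{1} e_{3} + b23*e_{2} e_{3} with a^2 + b12^2 + b13^2 + b23^2 = 1 (so R^-1 = ~R). Expanding the columns R e_j ~R gives tr M = 4a^2 - 1 and, from the antisymmetric part, M21 - M12 = -4a*b12, M13 - M31 = 4a*b13, M32 - M23 = -4a*b23.
Here tr M = -\frac{130153}{243049}, so a^2 = (1 + tr M)/4 = \frac{28224}{243049} and a = ±\frac{168}{493}. Taking a = \frac{168}{493}: M21 - M12 = -\frac{211680}{243049}, M13 - M31 = \frac{107520}{243049}, M32 - M23 = \frac{201600}{243049}, giving b12 = \frac{315}{493}, b13 = \frac{160}{493}, b23 = -\frac{300}{493}, i.e. R = \frac{168}{493} + \frac{315}{493} e_{1} e_{2} + \frac{160}{493} e_{1} e_{3} - \frac{300}{493} e_{2} e_{3}.
Its e_{2} e_{3} coefficient is negative, so report the other preimage -R.
Answer: -\frac{168}{493} - \frac{315}{493} e_{1} e_{2} - \frac{160}{493} e_{1} e_{3} + \frac{300}{493} e_{2} e_{3}. Key observation: the double cover Spin(3) -> SO(3) sends R and -R to the same matrix (trace -\frac{130153}{243049} here), so the stated sign of the e_{2} e_{3} coefficient is what selects one sheet.


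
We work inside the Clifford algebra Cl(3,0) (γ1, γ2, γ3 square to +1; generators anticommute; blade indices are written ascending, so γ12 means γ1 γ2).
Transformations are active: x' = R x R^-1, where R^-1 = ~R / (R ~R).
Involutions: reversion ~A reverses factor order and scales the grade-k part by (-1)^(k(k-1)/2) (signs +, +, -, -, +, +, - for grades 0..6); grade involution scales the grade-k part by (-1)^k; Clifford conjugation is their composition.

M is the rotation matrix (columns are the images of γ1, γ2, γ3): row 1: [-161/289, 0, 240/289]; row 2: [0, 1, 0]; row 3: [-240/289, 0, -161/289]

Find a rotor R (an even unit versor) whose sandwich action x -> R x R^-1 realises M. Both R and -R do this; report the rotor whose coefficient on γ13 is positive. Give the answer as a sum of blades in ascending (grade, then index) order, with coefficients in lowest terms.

Method: write R = a + b12*γ12 + b13*γ13 + b23*γ23 with a^2 + b12^2 + b13^2 + b23^2 = 1 (so R^-1 = ~R). Expanding the columns R e_j ~R gives tr M = 4a^2 - 1 and, from the antisymmetric part, M21 - M12 = -4a*b12, M13 - M31 = 4a*b13, M32 - M23 = -4a*b23.
Here tr M = -33/289, so a^2 = (1 + tr M)/4 = 64/289 and a = ±8/17. Taking a = 8/17: M21 - M12 = 0, M13 - M31 = 480/289, M32 - M23 = 0, giving b12 = 0, b13 = 15/17, b23 = 0, i.e. R = 8/17 + 15/17*γ13.
Its γ13 coefficient is already positive.
Answer: 8/17 + 15/17*γ13. Why the constraint matters: R and -R act identically through the sandwich — M has trace -33/289 either way — so only the sign condition on γ13 picks one of the two preimages.


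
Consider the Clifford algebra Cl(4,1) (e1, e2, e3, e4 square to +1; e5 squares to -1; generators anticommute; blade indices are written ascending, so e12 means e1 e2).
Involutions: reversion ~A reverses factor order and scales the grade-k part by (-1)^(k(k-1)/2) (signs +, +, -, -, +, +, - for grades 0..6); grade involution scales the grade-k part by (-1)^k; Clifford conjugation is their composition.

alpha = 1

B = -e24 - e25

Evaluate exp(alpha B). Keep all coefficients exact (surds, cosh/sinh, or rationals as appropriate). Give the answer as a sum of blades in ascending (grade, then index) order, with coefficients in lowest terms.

B^2 term by term: the squares give (-1)^2*(e24)^2 + (-1)^2*(e25)^2 = 1*(-1) + 1*(+1) = 0 (each basis 2-blade squares to minus the product of its generators' squares); cross terms between blades sharing an index anticommute and cancel. So B^2 = 0.
B^2 = 0, and the exponential is exactly linear here: exp(alpha B) = 1 + alpha B (parabolic case).
Answer: 1 - e24 - e25


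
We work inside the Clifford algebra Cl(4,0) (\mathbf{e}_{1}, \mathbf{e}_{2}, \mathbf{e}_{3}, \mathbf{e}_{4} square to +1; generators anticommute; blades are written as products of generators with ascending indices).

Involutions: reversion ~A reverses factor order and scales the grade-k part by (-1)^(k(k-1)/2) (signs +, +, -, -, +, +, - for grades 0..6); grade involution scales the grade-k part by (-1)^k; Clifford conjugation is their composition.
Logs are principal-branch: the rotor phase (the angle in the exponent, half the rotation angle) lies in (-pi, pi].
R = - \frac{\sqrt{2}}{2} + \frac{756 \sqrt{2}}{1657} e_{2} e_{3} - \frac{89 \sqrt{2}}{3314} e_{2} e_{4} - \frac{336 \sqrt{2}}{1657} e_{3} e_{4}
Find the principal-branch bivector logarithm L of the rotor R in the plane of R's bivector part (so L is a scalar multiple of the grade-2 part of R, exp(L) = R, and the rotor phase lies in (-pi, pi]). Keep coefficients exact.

The scalar part of R is - \frac{\sqrt{2}}{2}, and that scalar determines the rotor phase on the principal branch; recovering the unit plane as bivector-part over sine of the phase gives L = phase * plane.
Concretely: cos(phase) = - \frac{\sqrt{2}}{2} gives phase = ±\frac{3 \pi}{4}, and since phase/sin(phase) is even the sign is immaterial: L = (phase/sin(phase)) * <R>_2 = (\frac{3 \sqrt{2} \pi}{4}) * <R>_2.
Answer: \frac{1134 \pi}{1657} e_{2} e_{3} - \frac{267 \pi}{6628} e_{2} e_{4} - \frac{504 \pi}{1657} e_{3} e_{4}


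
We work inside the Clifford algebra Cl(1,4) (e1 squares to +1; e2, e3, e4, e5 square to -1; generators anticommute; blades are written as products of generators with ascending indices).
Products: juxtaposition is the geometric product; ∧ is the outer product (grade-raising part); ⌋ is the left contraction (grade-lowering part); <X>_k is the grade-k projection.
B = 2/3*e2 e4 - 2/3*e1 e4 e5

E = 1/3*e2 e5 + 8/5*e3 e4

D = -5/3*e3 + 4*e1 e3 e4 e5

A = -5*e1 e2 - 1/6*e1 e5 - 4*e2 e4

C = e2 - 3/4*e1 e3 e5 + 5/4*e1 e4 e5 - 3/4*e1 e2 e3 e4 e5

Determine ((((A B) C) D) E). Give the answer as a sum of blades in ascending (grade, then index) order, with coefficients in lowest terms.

step 1: 8/3 - 1/9*e4 + 10/3*e1 e4 - 8/3*e1 e2 e5 - 10/3*e2 e4 e5 - 1/9*e1 e2 e4 e5
step 2: 91/36*e2 - 1/12*e3 + 25/6*e5 - 25/6*e1 e2 - 5/2*e1 e3 - 101/36*e1 e5 + 2*e2 e3 - 29/9*e2 e4 - 2*e3 e4 + 10/3*e4 e5 - 10/3*e1 e2 e4 - 2*e1 e3 e5 + 31/9*e1 e4 e5 + 1/12*e2 e3 e4 - 5/2*e2 e3 e5 - 5/2*e3 e4 e5 + 5/2*e1 e2 e3 e4 + 1/12*e1 e2 e3 e5 + 1/12*e1 e3 e4 e5 - 2*e1 e2 e3 e4 e5
step 3: -17/36 + 35/6*e1 - 14/3*e2 - 124/9*e3 - 14/3*e4 - 40/3*e1 e3 + 34/3*e1 e5 - 455/108*e2 e3 - 17/36*e2 e4 + 85/6*e2 e5 - 101/9*e3 e4 + 125/18*e3 e5 - 85/6*e4 e5 + 125/18*e1 e2 e3 + 35/6*e1 e2 e4 + 7/36*e1 e2 e5 + 50/3*e1 e3 e4 - 505/108*e1 e3 e5 - 7/36*e1 e4 e5 - 145/27*e2 e3 e4 - 40/3*e2 e3 e5 - 50/9*e3 e4 e5 - 50/9*e1 e2 e3 e4 - 116/9*e1 e2 e3 e5 - 34/3*e1 e2 e4 e5 - 155/27*e1 e3 e4 e5 + 50/3*e2 e3 e4 e5 - 91/9*e1 e2 e3 e4 e5
step 4: 397/30 - 2887/108*e1 + 232/27*e2 - 536/45*e3 + 992/45*e4 + 94/9*e5 + 38/3*e1 e2 - 116/27*e1 e3 + 158/9*e1 e4 + 248/27*e1 e5 - 829/270*e2 e3 + 619/54*e2 e4 - 2897/108*e2 e5 - 284/45*e3 e4 - 7799/324*e3 e5 - 1217/108*e4 e5 + 3529/324*e1 e2 e3 - 1193/108*e1 e2 e4 + 1631/90*e1 e2 e5 + 343/27*e1 e3 e4 + 541/270*e1 e3 e5 + 509/54*e1 e4 e5 - 1258/135*e2 e3 e4 + 124/27*e2 e3 e5 + 206/9*e2 e4 e5 + 145/81*e3 e4 e5 - 155/81*e1 e2 e3 e4 - 616/45*e1 e2 e3 e5 + 928/45*e1 e2 e4 e5 + 2698/135*e1 e3 e4 e5 + 511/27*e2 e3 e4 e5 + 88/15*e1 e2 e3 e4 e5
Answer: 397/30 - 2887/108*e1 + 232/27*e2 - 536/45*e3 + 992/45*e4 + 94/9*e5 + 38/3*e1 e2 - 116/27*e1 e3 + 158/9*e1 e4 + 248/27*e1 e5 - 829/270*e2 e3 + 619/54*e2 e4 - 2897/108*e2 e5 - 284/45*e3 e4 - 7799/324*e3 e5 - 1217/108*e4 e5 + 3529/324*e1 e2 e3 - 1193/108*e1 e2 e4 + 1631/90*e1 e2 e5 + 343/27*e1 e3 e4 + 541/270*e1 e3 e5 + 509/54*e1 e4 e5 - 1258/135*e2 e3 e4 + 124/27*e2 e3 e5 + 206/9*e2 e4 e5 + 145/81*e3 e4 e5 - 155/81*e1 e2 e3 e4 - 616/45*e1 e2 e3 e5 + 928/45*e1 e2 e4 e5 + 2698/135*e1 e3 e4 e5 + 511/27*e2 e3 e4 e5 + 88/15*e1 e2 e3 e4 e5


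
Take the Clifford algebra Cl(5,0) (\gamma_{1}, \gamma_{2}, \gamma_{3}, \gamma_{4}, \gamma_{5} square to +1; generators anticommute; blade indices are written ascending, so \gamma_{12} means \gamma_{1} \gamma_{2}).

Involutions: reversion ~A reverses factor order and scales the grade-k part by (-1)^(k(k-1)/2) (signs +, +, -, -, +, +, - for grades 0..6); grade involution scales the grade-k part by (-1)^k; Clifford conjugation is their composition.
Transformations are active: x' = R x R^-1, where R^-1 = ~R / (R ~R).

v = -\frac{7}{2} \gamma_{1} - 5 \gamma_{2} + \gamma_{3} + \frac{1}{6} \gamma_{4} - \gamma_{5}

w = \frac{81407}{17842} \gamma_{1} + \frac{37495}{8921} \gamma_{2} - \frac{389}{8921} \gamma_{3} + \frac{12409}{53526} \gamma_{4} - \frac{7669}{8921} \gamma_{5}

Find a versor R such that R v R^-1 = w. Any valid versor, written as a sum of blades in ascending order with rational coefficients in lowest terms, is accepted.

Construction: equal norms (both \frac{707}{18}) license R = v + w = \frac{9480}{8921} \gamma_{1} - \frac{7110}{8921} \gamma_{2} + \frac{8532}{8921} \gamma_{3} + \frac{3555}{8921} \gamma_{4} - \frac{16590}{8921} \gamma_{5} — nothing changes along that direction, while (v - w)/2 changes sign, so v maps onto w.
Answer: \frac{9480}{8921} \gamma_{1} - \frac{7110}{8921} \gamma_{2} + \frac{8532}{8921} \gamma_{3} + \frac{3555}{8921} \gamma_{4} - \frac{16590}{8921} \gamma_{5}


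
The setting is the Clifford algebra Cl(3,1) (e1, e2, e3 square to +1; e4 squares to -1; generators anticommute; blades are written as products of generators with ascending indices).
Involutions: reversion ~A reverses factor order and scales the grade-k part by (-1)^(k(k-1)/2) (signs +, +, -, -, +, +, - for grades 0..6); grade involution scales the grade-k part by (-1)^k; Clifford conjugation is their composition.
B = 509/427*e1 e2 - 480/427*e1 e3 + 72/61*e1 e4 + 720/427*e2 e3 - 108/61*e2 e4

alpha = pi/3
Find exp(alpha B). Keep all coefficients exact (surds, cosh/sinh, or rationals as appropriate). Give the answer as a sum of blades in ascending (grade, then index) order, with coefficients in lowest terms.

B^2 term by term: the squares give (509/427)^2*(e1 e2)^2 + (-480/427)^2*(e1 e3)^2 + (72/61)^2*(e1 e4)^2 + (720/427)^2*(e2 e3)^2 + (-108/61)^2*(e2 e4)^2 = 259081/182329*(-1) + 230400/182329*(-1) + 5184/3721*(+1) + 518400/182329*(-1) + 11664/3721*(+1) = -1 (each basis 2-blade squares to minus the product of its generators' squares); cross terms between blades sharing an index anticommute and cancel; the commuting (index-disjoint) pairs give grade-4 terms 2*c*c'*(blade product), which cancel blade by blade — e1 e2 e3 e4: -103680/26047 + 103680/26047 = 0 — confirming B is simple. So B^2 = -1.
B^2 = -1 — since the square is negative, the closed form is circular: l = 1, alpha*l = pi/3, so exp(alpha B) = cos(pi/3) + (sin(pi/3)/1)*B = 1/2 + (sqrt(3)/2)*B.
Answer: 1/2 + 509*sqrt(3)/854*e1 e2 - 240*sqrt(3)/427*e1 e3 + 36*sqrt(3)/61*e1 e4 + 360*sqrt(3)/427*e2 e3 - 54*sqrt(3)/61*e2 e4


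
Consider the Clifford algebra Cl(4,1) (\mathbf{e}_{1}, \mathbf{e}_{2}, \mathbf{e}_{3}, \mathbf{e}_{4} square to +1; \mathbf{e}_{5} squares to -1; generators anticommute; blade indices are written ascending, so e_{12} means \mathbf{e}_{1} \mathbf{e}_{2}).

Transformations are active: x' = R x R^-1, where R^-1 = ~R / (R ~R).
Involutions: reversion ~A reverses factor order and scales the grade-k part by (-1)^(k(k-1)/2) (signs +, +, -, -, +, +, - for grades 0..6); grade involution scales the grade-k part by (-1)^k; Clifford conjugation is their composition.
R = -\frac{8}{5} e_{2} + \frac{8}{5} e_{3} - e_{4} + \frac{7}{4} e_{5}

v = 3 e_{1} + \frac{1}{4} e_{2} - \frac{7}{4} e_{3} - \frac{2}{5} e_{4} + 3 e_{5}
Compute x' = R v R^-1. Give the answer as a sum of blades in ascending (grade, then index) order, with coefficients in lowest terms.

~R = -\frac{8}{5} e_{2} + \frac{8}{5} e_{3} - e_{4} + \frac{7}{4} e_{5}, and R ~R = \frac{1223}{400}, so R^-1 = ~R / (\frac{1223}{400}).
R v = -\frac{161}{20} + \frac{24}{5} e_{12} - \frac{24}{5} e_{13} + 3 e_{14} - \frac{21}{4} e_{15} + \frac{12}{5} e_{23} + \frac{89}{100} e_{24} - \frac{419}{80} e_{25} - \frac{239}{100} e_{34} + \frac{629}{80} e_{35} - \frac{23}{10} e_{45}
Answer: -3 e_{1} + \frac{39993}{4892} e_{2} - \frac{32655}{4892} e_{3} + \frac{34646}{6115} e_{4} - \frac{14939}{1223} e_{5}


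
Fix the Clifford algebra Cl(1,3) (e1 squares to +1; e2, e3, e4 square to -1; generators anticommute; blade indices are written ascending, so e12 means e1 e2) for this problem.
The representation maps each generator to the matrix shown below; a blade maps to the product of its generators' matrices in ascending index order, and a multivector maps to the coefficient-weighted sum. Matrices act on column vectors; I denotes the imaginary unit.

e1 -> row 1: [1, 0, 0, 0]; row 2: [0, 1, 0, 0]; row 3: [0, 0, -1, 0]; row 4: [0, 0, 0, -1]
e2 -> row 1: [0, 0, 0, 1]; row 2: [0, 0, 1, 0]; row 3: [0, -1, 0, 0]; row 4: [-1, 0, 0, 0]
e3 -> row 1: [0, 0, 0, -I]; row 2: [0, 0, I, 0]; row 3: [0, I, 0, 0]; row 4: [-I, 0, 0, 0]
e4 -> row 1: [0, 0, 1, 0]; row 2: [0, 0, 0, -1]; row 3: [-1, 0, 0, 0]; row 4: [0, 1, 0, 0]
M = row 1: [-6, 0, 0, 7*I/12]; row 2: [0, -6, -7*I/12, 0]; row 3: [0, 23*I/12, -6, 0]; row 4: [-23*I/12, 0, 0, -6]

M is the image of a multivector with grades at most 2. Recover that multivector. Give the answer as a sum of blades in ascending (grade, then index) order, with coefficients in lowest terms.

Method: the blade images are trace-orthogonal — tr(rho(e_A) rho(e_B)^-1) = 4 if A = B and 0 otherwise — and rho(e_A)^-1 = (e_A)^2 * rho(e_A) with (e_A)^2 = +1 or -1, so the coefficient of e_A in the preimage is (e_A)^2 * tr(M rho(e_A))/4.
Nonzero projections over blades of grade <= 2: 1: (1)^2 = +1, tr(M 1) = -24, coefficient -6; e3: (e3)^2 = -1, tr(M rho(e3)) = -8/3, coefficient 2/3; e13: (e13)^2 = +1, tr(M rho(e13)) = -5, coefficient -5/4. Every other blade of grade <= 2 projects to 0.
Answer: -6 + 2/3*e3 - 5/4*e13


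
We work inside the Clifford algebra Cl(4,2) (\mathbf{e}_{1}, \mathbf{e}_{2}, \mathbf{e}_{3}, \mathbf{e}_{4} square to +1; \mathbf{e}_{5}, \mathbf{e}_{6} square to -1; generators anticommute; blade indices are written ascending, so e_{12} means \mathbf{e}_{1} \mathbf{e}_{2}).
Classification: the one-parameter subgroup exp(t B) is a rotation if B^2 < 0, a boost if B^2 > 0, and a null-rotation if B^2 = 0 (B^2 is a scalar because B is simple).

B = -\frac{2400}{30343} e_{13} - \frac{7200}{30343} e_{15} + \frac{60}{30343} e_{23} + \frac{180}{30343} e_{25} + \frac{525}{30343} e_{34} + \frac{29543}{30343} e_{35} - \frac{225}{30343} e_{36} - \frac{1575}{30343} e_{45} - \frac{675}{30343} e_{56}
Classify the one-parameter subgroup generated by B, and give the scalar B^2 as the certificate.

B^2 term by term: the squares give (-\frac{2400}{30343})^2*(e_{13})^2 + (-\frac{7200}{30343})^2*(e_{15})^2 + (\frac{60}{30343})^2*(e_{23})^2 + (\frac{180}{30343})^2*(e_{25})^2 + (\frac{525}{30343})^2*(e_{34})^2 + (\frac{29543}{30343})^2*(e_{35})^2 + (-\frac{225}{30343})^2*(e_{36})^2 + (-\frac{1575}{30343})^2*(e_{45})^2 + (-\frac{675}{30343})^2*(e_{56})^2 = \frac{5760000}{920697649}*(-1) + \frac{51840000}{920697649}*(+1) + \frac{3600}{920697649}*(-1) + \frac{32400}{920697649}*(+1) + \frac{275625}{920697649}*(-1) + \frac{872788849}{920697649}*(+1) + \frac{50625}{920697649}*(+1) + \frac{2480625}{920697649}*(+1) + \frac{455625}{920697649}*(-1) = 1 (each basis 2-blade squares to minus the product of its generators' squares); cross terms between blades sharing an index anticommute and cancel; the commuting (index-disjoint) pairs give grade-4 terms 2*c*c'*(blade product), which cancel blade by blade — e_{1235}: \frac{864000}{920697649} - \frac{864000}{920697649} = 0; e_{1345}: \frac{7560000}{920697649} - \frac{7560000}{920697649} = 0; e_{1356}: \frac{3240000}{920697649} - \frac{3240000}{920697649} = 0; e_{2345}: -\frac{189000}{920697649} + \frac{189000}{920697649} = 0; e_{2356}: -\frac{81000}{920697649} + \frac{81000}{920697649} = 0; e_{3456}: -\frac{708750}{920697649} + \frac{708750}{920697649} = 0 — confirming B is simple. So B^2 = 1.
Answer: boost, certificate B^2 = 1. Check the certificate: B^2 = 1, and that sign is decisive whatever form B takes.


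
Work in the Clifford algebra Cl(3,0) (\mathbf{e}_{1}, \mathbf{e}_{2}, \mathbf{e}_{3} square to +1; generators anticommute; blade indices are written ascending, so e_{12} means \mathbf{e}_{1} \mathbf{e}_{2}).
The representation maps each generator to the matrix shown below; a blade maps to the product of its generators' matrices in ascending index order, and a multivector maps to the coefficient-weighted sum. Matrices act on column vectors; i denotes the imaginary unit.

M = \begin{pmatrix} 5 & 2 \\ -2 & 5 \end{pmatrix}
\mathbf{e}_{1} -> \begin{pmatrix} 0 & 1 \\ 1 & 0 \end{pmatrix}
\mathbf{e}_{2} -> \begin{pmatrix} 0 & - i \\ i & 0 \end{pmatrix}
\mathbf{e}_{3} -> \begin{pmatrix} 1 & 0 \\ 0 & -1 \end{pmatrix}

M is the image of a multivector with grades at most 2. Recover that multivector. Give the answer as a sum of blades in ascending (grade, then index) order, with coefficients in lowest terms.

Method: 1, rho(e_{1}), rho(e_{2}), rho(e_{3}) form a trace-orthogonal basis of the 2x2 complex matrices (tr(X Y) = 2 if X = Y, else 0), so M = m0*1 + m1*rho(e_{1}) + m2*rho(e_{2}) + m3*rho(e_{3}) with m0 = tr(M)/2 = 5, m1 = tr(M rho(e_{1}))/2 = 0, m2 = tr(M rho(e_{2}))/2 = 2 i, m3 = tr(M rho(e_{3}))/2 = 0.
Multiplying table entries, the bivector images are rho(e_{12}) = i*rho(e_{3}), rho(e_{13}) = -i*rho(e_{2}), rho(e_{23}) = i*rho(e_{1}); with real blade coefficients the real parts of m0..m3 are the coefficients of 1, e_{1}, e_{2}, e_{3} and the imaginary parts give the bivectors (e_{23}: Im m1, e_{13}: -Im m2, e_{12}: Im m3).
Answer: 5 - 2 e_{13}


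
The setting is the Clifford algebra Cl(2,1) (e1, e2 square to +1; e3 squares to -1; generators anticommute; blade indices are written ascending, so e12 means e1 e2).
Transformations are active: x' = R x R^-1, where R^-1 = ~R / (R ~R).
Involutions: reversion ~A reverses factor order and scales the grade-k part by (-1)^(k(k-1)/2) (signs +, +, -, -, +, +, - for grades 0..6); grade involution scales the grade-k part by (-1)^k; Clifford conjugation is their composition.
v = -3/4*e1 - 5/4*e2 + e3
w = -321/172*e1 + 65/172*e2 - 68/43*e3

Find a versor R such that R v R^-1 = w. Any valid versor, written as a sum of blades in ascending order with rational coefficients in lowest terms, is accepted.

Construction: equal norms (both 9/8) license R = v + w = -225/86*e1 - 75/86*e2 - 25/43*e3 — nothing changes along that direction, while (v - w)/2 changes sign, so v maps onto w.
Answer: -225/86*e1 - 75/86*e2 - 25/43*e3


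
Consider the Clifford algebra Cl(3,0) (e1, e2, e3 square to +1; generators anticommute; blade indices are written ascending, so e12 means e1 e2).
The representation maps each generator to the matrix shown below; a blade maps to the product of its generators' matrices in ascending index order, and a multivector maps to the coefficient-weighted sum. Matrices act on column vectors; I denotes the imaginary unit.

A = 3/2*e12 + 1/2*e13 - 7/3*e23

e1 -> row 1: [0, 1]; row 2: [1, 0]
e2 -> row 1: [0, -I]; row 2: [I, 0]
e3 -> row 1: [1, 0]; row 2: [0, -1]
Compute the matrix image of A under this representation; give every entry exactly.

Bivector images (products of the table entries): rho(e12) = rho(e1)rho(e2) = row 1: [I, 0]; row 2: [0, -I]; rho(e13) = rho(e1)rho(e3) = row 1: [0, -1]; row 2: [1, 0]; rho(e23) = rho(e2)rho(e3) = row 1: [0, I]; row 2: [I, 0].
M = (3/2)*rho(e12) + (1/2)*rho(e13) + (-7/3)*rho(e23), summed entrywise:
Answer: row 1: [3*I/2, -1/2 - 7*I/3]; row 2: [1/2 - 7*I/3, -3*I/2]


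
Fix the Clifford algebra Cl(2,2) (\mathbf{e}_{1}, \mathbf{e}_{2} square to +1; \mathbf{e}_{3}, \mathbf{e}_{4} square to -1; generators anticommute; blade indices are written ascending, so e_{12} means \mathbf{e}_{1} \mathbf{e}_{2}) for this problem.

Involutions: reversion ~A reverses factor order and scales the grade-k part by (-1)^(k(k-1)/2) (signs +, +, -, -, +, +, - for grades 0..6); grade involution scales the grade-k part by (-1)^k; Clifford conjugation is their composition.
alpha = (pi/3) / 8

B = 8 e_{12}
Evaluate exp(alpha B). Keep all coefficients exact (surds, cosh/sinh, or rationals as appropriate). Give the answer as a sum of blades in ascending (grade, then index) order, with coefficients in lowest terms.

B^2 = (8)^2*(e_{12})^2 = 64*(-1) = -64 (a basis 2-blade squares to minus the product of its generators' squares).
B^2 = -64 — the negative square puts this in the circular regime; l = 8, alpha*l = \frac{\pi}{3}, so exp(alpha B) = cos(\frac{\pi}{3}) + (sin(\frac{\pi}{3})/8)*B = \frac{1}{2} + (\frac{\sqrt{3}}{16})*B.
Answer: \frac{1}{2} + \frac{\sqrt{3}}{2} e_{12}


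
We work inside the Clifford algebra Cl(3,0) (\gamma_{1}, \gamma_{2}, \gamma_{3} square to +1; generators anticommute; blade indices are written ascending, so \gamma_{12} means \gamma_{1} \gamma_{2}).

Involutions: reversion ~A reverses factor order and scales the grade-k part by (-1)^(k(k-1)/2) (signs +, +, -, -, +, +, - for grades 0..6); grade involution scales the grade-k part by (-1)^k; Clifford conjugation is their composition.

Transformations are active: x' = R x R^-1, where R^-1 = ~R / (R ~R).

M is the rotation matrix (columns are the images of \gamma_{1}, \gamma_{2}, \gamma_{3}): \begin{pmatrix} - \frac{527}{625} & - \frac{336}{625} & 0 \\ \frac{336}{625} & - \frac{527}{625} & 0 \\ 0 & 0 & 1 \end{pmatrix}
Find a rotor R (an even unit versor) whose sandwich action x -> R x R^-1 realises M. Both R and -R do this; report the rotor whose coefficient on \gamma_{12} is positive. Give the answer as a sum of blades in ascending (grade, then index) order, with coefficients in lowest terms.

Method: write R = a + b12*\gamma_{12} + b13*\gamma_{13} + b23*\gamma_{23} with a^2 + b12^2 + b13^2 + b23^2 = 1 (so R^-1 = ~R). Expanding the columns R e_j ~R gives tr M = 4a^2 - 1 and, from the antisymmetric part, M21 - M12 = -4a*b12, M13 - M31 = 4a*b13, M32 - M23 = -4a*b23.
Here tr M = -\frac{429}{625}, so a^2 = (1 + tr M)/4 = \frac{49}{625} and a = ±\frac{7}{25}. Taking a = \frac{7}{25}: M21 - M12 = \frac{672}{625}, M13 - M31 = 0, M32 - M23 = 0, giving b12 = -\frac{24}{25}, b13 = 0, b23 = 0, i.e. R = \frac{7}{25} - \frac{24}{25} \gamma_{12}.
Its \gamma_{12} coefficient is negative, so report the other preimage -R.
Answer: -\frac{7}{25} + \frac{24}{25} \gamma_{12}. Key observation: the double cover Spin(3) -> SO(3) sends R and -R to the same matrix (trace -\frac{429}{625} here), so the stated sign of the \gamma_{12} coefficient is what selects one sheet.
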